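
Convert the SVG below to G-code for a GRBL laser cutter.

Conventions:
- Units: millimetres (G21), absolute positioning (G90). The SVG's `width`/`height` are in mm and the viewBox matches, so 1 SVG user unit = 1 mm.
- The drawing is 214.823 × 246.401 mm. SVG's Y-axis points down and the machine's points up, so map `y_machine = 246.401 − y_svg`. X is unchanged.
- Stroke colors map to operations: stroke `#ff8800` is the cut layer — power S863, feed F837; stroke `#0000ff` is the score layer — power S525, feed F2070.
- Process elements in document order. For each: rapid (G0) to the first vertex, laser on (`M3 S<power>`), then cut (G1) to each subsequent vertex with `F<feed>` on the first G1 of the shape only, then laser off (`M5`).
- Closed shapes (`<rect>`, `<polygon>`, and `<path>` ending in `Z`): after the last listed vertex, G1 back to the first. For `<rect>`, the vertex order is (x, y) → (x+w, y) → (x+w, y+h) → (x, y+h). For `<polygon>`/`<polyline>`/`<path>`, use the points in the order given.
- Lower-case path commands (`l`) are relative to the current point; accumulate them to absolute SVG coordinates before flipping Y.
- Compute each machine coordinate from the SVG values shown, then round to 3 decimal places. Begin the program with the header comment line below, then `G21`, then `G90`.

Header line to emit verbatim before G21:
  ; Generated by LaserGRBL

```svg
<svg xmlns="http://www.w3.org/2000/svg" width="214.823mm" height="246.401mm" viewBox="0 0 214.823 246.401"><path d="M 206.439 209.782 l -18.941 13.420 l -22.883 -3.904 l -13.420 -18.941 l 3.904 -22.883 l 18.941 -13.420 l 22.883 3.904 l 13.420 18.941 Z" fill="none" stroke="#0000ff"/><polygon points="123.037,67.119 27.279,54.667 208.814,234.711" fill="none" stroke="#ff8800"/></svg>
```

; Generated by LaserGRBL
G21
G90
G0 X206.439 Y36.619
M3 S525
G1 X187.498 Y23.199 F2070
G1 X164.615 Y27.103
G1 X151.195 Y46.044
G1 X155.099 Y68.927
G1 X174.040 Y82.347
G1 X196.923 Y78.443
G1 X210.343 Y59.502
G1 X206.439 Y36.619
M5
G0 X123.037 Y179.282
M3 S863
G1 X27.279 Y191.734 F837
G1 X208.814 Y11.690
G1 X123.037 Y179.282
M5

Since the viewBox matches the mm dimensions, user units are millimetres directly. The only transform is the Y-flip y_m = 246.401 − y_svg.

Shape 1 is a regular polygon drawn with `<path>`. Its stroke #0000ff means score at S525, F2070. After flipping Y the toolpath is (206.439,36.619) → (187.498,23.199) → (164.615,27.103) → (151.195,46.044) → (155.099,68.927) → (174.040,82.347) → (196.923,78.443) → (210.343,59.502) → (206.439,36.619), returning to the start.

Shape 2 is a closed polygon drawn with `<polygon>`. Its stroke #ff8800 means cut at S863, F837. After flipping Y the toolpath is (123.037,179.282) → (27.279,191.734) → (208.814,11.690) → (123.037,179.282), returning to the start.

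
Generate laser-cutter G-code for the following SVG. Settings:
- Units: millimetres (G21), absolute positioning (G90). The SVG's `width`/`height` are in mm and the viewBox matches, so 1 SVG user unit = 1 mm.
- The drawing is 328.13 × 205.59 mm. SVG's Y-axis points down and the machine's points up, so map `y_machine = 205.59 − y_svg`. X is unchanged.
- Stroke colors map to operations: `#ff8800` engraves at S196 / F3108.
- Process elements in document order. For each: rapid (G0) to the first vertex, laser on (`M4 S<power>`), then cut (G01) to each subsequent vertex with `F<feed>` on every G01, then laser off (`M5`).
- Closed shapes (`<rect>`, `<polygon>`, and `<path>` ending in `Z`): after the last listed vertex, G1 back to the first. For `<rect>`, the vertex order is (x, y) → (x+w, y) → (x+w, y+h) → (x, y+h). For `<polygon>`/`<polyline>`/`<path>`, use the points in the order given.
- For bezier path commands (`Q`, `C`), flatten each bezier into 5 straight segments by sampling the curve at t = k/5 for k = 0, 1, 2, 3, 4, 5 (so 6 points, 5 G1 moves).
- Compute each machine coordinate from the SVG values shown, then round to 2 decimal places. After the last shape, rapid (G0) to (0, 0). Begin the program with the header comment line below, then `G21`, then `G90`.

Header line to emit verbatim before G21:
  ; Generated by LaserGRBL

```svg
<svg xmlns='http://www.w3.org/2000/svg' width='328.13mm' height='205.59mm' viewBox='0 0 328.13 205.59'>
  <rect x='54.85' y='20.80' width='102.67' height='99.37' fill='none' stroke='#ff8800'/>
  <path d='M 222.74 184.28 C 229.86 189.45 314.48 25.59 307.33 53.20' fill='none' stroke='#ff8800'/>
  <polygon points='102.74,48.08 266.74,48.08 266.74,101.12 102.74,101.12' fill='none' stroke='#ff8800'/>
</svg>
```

1 u = 1 mm; y_m = 205.59 − y.

[1] `<rect>` rectangle, #ff8800→engrave S196 F3108: (54.85,184.79) → (157.52,184.79) → (157.52,85.42) → (54.85,85.42) → (54.85,184.79) (closed)

[2] `<path>` cubic bezier, #ff8800→engrave S196 F3108: (222.74,21.31) → (234.96,35.61) → (257.65,73.17) → (282.69,116.69) → (301.96,148.86) → (307.33,152.39)

[3] `<polygon>` rectangle, #ff8800→engrave S196 F3108: (102.74,157.51) → (266.74,157.51) → (266.74,104.47) → (102.74,104.47) → (102.74,157.51) (closed)

; Generated by LaserGRBL
G21
G90
G0 X54.85 Y184.79
M4 S196
G01 X157.52 Y184.79 F3108
G01 X157.52 Y85.42 F3108
G01 X54.85 Y85.42 F3108
G01 X54.85 Y184.79 F3108
M5
G0 X222.74 Y21.31
M4 S196
G01 X234.96 Y35.61 F3108
G01 X257.65 Y73.17 F3108
G01 X282.69 Y116.69 F3108
G01 X301.96 Y148.86 F3108
G01 X307.33 Y152.39 F3108
M5
G0 X102.74 Y157.51
M4 S196
G01 X266.74 Y157.51 F3108
G01 X266.74 Y104.47 F3108
G01 X102.74 Y104.47 F3108
G01 X102.74 Y157.51 F3108
M5
G0 X0.00 Y0.00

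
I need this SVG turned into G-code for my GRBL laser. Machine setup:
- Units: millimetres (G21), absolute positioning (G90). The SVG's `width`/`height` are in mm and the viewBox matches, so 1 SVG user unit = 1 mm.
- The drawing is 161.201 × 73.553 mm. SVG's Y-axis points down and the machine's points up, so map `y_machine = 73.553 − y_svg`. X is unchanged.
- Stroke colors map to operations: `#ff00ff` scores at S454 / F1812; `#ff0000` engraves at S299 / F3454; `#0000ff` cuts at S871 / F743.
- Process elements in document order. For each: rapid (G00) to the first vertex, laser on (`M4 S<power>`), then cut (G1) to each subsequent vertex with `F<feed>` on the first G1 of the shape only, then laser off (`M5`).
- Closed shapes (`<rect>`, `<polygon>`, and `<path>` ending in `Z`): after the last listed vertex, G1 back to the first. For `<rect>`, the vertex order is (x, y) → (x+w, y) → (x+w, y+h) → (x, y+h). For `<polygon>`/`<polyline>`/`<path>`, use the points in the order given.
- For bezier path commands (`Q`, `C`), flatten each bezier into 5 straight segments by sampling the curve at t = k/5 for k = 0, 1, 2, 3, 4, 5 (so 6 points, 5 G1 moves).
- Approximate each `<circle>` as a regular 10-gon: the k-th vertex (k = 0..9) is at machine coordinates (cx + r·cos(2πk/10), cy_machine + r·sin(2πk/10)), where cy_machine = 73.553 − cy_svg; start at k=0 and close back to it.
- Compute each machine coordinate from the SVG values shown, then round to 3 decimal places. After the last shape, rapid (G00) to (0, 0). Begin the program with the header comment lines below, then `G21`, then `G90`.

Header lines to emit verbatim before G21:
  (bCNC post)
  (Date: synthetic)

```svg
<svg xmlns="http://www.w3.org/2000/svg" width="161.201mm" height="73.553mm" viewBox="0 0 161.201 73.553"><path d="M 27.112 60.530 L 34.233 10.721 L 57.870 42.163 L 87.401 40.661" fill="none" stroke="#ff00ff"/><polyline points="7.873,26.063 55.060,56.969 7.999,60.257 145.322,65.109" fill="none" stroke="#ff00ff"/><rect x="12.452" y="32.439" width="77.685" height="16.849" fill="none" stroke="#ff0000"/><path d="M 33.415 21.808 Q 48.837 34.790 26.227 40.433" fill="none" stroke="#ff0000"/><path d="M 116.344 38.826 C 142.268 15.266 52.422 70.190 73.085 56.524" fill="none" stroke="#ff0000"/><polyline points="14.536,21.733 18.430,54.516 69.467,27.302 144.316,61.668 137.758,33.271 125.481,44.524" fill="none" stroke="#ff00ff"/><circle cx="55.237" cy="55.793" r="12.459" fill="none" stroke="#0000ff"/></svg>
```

(bCNC post)
(Date: synthetic)
G21
G90
G00 X27.112 Y13.023
M4 S454
G1 X34.233 Y62.832 F1812
G1 X57.870 Y31.390
G1 X87.401 Y32.892
M5
G00 X7.873 Y47.490
M4 S454
G1 X55.060 Y16.584 F1812
G1 X7.999 Y13.296
G1 X145.322 Y8.444
M5
G00 X12.452 Y41.114
M4 S299
G1 X90.137 Y41.114 F3454
G1 X90.137 Y24.265
G1 X12.452 Y24.265
G1 X12.452 Y41.114
M5
G00 X33.415 Y51.745
M4 S299
G1 X38.063 Y46.846 F3454
G1 X39.667 Y42.534
G1 X38.230 Y38.809
G1 X33.750 Y35.671
G1 X26.227 Y33.120
M5
G00 X116.344 Y34.727
M4 S299
G1 X119.816 Y40.622 F3454
G1 X106.365 Y34.739
G1 X86.852 Y24.140
G1 X72.138 Y15.884
G1 X73.085 Y17.029
M5
G00 X14.536 Y51.820
M4 S454
G1 X18.430 Y19.037 F1812
G1 X69.467 Y46.251
G1 X144.316 Y11.885
G1 X137.758 Y40.282
G1 X125.481 Y29.029
M5
G00 X67.696 Y17.760
M4 S871
G1 X65.317 Y25.083 F743
G1 X59.087 Y29.609
G1 X51.387 Y29.609
G1 X45.157 Y25.083
G1 X42.778 Y17.760
G1 X45.157 Y10.437
G1 X51.387 Y5.911
G1 X59.087 Y5.911
G1 X65.317 Y10.437
G1 X67.696 Y17.760
M5
G00 X0.000 Y0.000

1 u = 1 mm; y_m = 73.553 − y.

[1] `<path>` open polyline, #ff00ff→score S454 F1812: (27.112,13.023) → (34.233,62.832) → (57.870,31.390) → (87.401,32.892)

[2] `<polyline>` open polyline, #ff00ff→score S454 F1812: (7.873,47.490) → (55.060,16.584) → (7.999,13.296) → (145.322,8.444)

[3] `<rect>` rectangle, #ff0000→engrave S299 F3454: (12.452,41.114) → (90.137,41.114) → (90.137,24.265) → (12.452,24.265) → (12.452,41.114) (closed)

[4] `<path>` quadratic bezier, #ff0000→engrave S299 F3454: (33.415,51.745) → (38.063,46.846) → (39.667,42.534) → (38.230,38.809) → (33.750,35.671) → (26.227,33.120)

[5] `<path>` cubic bezier, #ff0000→engrave S299 F3454: (116.344,34.727) → (119.816,40.622) → (106.365,34.739) → (86.852,24.140) → (72.138,15.884) → (73.085,17.029)

[6] `<polyline>` open polyline, #ff00ff→score S454 F1812: (14.536,51.820) → (18.430,19.037) → (69.467,46.251) → (144.316,11.885) → (137.758,40.282) → (125.481,29.029)

[7] `<circle>` circle, #0000ff→cut S871 F743: (67.696,17.760) → (65.317,25.083) → (59.087,29.609) → (51.387,29.609) → (45.157,25.083) → (42.778,17.760) → (45.157,10.437) → (51.387,5.911) → (59.087,5.911) → (65.317,10.437) → (67.696,17.760) (closed)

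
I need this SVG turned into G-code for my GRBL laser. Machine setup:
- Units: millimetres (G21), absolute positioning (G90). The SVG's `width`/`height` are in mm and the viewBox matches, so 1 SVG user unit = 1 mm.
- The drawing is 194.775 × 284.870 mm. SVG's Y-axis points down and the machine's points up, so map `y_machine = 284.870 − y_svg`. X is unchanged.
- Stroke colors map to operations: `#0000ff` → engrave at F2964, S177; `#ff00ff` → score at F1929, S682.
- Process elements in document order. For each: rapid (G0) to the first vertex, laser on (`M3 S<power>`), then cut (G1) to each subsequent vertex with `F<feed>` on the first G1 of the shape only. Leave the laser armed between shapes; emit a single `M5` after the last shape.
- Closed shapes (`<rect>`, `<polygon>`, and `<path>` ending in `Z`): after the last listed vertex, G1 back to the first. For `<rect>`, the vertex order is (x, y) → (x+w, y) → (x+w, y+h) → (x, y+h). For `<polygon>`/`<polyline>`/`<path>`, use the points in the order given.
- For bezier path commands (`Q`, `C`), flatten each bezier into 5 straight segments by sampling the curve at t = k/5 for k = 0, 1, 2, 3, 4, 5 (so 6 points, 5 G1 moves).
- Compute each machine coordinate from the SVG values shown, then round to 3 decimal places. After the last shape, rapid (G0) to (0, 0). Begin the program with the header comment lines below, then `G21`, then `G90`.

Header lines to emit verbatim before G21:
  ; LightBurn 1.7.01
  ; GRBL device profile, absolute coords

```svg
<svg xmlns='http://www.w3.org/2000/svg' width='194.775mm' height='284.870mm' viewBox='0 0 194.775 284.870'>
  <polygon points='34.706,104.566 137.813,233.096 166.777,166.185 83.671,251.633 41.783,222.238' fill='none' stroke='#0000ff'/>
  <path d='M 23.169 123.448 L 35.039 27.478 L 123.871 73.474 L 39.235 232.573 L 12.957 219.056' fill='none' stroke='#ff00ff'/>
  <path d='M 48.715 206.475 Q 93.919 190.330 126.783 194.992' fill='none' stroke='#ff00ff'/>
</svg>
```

; LightBurn 1.7.01
; GRBL device profile, absolute coords
G21
G90
G0 X34.706 Y180.304
M3 S177
G1 X137.813 Y51.774 F2964
G1 X166.777 Y118.685
G1 X83.671 Y33.237
G1 X41.783 Y62.632
G1 X34.706 Y180.304
G0 X23.169 Y161.422
M3 S682
G1 X35.039 Y257.392 F1929
G1 X123.871 Y211.396
G1 X39.235 Y52.297
G1 X12.957 Y65.814
G0 X48.715 Y78.395
M3 S682
G1 X66.303 Y84.021 F1929
G1 X82.904 Y87.982
G1 X98.517 Y90.278
G1 X113.144 Y90.911
G1 X126.783 Y89.878
M5
G0 X0.000 Y0.000

viewBox `0 0 194.775 284.870` with mm width/height → 1 unit = 1 mm. Flip: y_m = 284.870 − y_svg.

**Shape 1** — `<polygon>` closed polygon, stroke `#0000ff` → engrave (S177, F2964). Machine vertices: (34.706,180.304) → (137.813,51.774) → (166.777,118.685) → (83.671,33.237) → (41.783,62.632) → (34.706,180.304). Closed: final G1 returns to the first vertex.

**Shape 2** — `<path>` open polyline, stroke `#ff00ff` → score (S682, F1929). Machine vertices: (23.169,161.422) → (35.039,257.392) → (123.871,211.396) → (39.235,52.297) → (12.957,65.814). Open path.

**Shape 3** — `<path>` quadratic bezier, stroke `#ff00ff` → score (S682, F1929). Control points (SVG): P0=(48.715,206.475), P1=(93.919,190.330), P2=(126.783,194.992); sampled at t=k/5. Machine vertices: (48.715,78.395) → (66.303,84.021) → (82.904,87.982) → (98.517,90.278) → (113.144,90.911) → (126.783,89.878). Open path.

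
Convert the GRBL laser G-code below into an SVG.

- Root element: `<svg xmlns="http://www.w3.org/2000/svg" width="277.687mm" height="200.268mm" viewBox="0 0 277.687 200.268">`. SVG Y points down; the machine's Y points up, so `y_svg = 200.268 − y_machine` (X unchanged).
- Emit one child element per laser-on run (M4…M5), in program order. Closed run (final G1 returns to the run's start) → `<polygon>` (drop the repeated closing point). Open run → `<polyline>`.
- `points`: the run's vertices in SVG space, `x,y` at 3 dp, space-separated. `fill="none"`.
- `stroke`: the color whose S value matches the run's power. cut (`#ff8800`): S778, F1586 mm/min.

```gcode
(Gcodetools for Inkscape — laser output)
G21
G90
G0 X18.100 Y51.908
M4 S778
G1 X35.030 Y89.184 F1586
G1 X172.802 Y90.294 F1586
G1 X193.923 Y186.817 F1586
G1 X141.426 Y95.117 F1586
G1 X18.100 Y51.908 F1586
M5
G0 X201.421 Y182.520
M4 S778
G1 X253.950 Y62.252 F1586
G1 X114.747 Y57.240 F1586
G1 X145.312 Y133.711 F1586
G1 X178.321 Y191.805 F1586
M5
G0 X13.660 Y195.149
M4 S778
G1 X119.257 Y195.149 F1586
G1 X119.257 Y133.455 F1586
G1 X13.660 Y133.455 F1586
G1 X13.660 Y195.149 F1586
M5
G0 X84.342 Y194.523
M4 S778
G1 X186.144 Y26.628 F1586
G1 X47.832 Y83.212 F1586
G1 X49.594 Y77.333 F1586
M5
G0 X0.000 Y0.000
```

<svg xmlns="http://www.w3.org/2000/svg" width="277.687mm" height="200.268mm" viewBox="0 0 277.687 200.268">
  <polygon points="18.100,148.360 35.030,111.084 172.802,109.974 193.923,13.451 141.426,105.151" fill="none" stroke="#ff8800"/>
  <polyline points="201.421,17.748 253.950,138.016 114.747,143.028 145.312,66.557 178.321,8.463" fill="none" stroke="#ff8800"/>
  <polygon points="13.660,5.119 119.257,5.119 119.257,66.813 13.660,66.813" fill="none" stroke="#ff8800"/>
  <polyline points="84.342,5.745 186.144,173.640 47.832,117.056 49.594,122.935" fill="none" stroke="#ff8800"/>
</svg>

Each laser-on run becomes one SVG element. Flip Y back into SVG space with y_svg = 200.268 − y_machine. Every run uses S778, so all elements get stroke `#ff8800` (cut).

Run 1: The run returns to its start, so emit a `<polygon>` with points (Y-flipped): 18.100,148.360 35.030,111.084 172.802,109.974 193.923,13.451 141.426,105.151.

Run 2: The run is open, so emit a `<polyline>` with points (Y-flipped): 201.421,17.748 253.950,138.016 114.747,143.028 145.312,66.557 178.321,8.463.

Run 3: The run returns to its start, so emit a `<polygon>` with points (Y-flipped): 13.660,5.119 119.257,5.119 119.257,66.813 13.660,66.813.

Run 4: The run is open, so emit a `<polyline>` with points (Y-flipped): 84.342,5.745 186.144,173.640 47.832,117.056 49.594,122.935.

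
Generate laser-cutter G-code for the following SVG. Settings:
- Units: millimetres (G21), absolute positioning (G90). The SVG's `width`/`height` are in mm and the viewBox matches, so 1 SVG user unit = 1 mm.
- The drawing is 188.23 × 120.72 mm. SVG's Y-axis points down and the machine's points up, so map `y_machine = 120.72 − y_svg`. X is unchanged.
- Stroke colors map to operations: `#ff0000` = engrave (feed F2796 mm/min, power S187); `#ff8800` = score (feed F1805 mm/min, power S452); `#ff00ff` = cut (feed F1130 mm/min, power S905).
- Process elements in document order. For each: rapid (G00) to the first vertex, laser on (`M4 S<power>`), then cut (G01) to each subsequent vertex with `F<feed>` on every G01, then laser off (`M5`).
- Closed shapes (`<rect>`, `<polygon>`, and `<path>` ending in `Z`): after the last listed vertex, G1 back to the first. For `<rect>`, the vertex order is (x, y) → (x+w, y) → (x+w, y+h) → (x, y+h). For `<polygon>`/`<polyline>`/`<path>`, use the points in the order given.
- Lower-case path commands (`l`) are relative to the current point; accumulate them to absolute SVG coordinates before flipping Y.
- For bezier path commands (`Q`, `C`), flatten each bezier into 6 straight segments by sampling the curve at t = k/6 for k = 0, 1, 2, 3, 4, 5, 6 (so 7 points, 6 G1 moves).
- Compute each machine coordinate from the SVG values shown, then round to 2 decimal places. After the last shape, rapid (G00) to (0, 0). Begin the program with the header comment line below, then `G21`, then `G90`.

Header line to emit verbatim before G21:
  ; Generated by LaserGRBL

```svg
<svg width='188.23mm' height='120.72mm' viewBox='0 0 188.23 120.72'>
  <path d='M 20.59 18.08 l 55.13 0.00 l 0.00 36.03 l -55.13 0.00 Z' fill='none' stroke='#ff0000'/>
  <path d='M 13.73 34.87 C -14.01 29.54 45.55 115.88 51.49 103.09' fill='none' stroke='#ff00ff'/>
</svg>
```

1 u = 1 mm; y_m = 120.72 − y.

[1] `<path>` rectangle, #ff0000→engrave S187 F2796: (20.59,102.64) → (75.72,102.64) → (75.72,66.61) → (20.59,66.61) → (20.59,102.64) (closed)

[2] `<path>` cubic bezier, #ff00ff→cut S905 F1130: (13.73,85.85) → (6.48,81.76) → (9.87,67.69) → (19.98,48.94) → (32.90,30.82) → (44.70,18.61) → (51.49,17.63)

; Generated by LaserGRBL
G21
G90
G00 X20.59 Y102.64
M4 S187
G01 X75.72 Y102.64 F2796
G01 X75.72 Y66.61 F2796
G01 X20.59 Y66.61 F2796
G01 X20.59 Y102.64 F2796
M5
G00 X13.73 Y85.85
M4 S905
G01 X6.48 Y81.76 F1130
G01 X9.87 Y67.69 F1130
G01 X19.98 Y48.94 F1130
G01 X32.90 Y30.82 F1130
G01 X44.70 Y18.61 F1130
G01 X51.49 Y17.63 F1130
M5
G00 X0.00 Y0.00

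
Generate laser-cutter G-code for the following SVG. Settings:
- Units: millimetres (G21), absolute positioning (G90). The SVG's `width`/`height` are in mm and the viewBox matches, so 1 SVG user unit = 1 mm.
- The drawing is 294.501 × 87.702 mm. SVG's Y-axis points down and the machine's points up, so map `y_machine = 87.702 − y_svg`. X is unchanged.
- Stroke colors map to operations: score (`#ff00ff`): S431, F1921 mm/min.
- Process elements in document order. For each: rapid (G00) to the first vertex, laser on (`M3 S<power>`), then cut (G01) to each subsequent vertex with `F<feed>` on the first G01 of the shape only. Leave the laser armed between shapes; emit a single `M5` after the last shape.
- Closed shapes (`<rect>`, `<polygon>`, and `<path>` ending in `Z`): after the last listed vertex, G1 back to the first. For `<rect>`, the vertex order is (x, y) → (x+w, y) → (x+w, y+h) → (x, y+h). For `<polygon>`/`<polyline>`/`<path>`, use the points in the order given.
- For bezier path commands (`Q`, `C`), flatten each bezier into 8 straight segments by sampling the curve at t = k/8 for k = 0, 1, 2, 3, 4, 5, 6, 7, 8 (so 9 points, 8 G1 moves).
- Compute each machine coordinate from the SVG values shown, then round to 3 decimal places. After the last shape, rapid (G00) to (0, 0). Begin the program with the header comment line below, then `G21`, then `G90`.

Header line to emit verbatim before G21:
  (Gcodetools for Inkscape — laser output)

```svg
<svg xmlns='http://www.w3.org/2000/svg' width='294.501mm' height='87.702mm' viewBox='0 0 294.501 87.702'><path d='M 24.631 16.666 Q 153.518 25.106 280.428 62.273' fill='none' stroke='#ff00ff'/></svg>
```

(Gcodetools for Inkscape — laser output)
G21
G90
G00 X24.631 Y71.036
M3 S431
G01 X56.822 Y68.477 F1921
G01 X88.951 Y65.021
G01 X121.018 Y60.666
G01 X153.024 Y55.414
G01 X184.967 Y49.265
G01 X216.849 Y42.217
G01 X248.670 Y34.272
G01 X280.428 Y25.429
M5
G00 X0.000 Y0.000

1 u = 1 mm; y_m = 87.702 − y.

[1] `<path>` quadratic bezier, #ff00ff→score S431 F1921: (24.631,71.036) → (56.822,68.477) → (88.951,65.021) → (121.018,60.666) → (153.024,55.414) → (184.967,49.265) → (216.849,42.217) → (248.670,34.272) → (280.428,25.429)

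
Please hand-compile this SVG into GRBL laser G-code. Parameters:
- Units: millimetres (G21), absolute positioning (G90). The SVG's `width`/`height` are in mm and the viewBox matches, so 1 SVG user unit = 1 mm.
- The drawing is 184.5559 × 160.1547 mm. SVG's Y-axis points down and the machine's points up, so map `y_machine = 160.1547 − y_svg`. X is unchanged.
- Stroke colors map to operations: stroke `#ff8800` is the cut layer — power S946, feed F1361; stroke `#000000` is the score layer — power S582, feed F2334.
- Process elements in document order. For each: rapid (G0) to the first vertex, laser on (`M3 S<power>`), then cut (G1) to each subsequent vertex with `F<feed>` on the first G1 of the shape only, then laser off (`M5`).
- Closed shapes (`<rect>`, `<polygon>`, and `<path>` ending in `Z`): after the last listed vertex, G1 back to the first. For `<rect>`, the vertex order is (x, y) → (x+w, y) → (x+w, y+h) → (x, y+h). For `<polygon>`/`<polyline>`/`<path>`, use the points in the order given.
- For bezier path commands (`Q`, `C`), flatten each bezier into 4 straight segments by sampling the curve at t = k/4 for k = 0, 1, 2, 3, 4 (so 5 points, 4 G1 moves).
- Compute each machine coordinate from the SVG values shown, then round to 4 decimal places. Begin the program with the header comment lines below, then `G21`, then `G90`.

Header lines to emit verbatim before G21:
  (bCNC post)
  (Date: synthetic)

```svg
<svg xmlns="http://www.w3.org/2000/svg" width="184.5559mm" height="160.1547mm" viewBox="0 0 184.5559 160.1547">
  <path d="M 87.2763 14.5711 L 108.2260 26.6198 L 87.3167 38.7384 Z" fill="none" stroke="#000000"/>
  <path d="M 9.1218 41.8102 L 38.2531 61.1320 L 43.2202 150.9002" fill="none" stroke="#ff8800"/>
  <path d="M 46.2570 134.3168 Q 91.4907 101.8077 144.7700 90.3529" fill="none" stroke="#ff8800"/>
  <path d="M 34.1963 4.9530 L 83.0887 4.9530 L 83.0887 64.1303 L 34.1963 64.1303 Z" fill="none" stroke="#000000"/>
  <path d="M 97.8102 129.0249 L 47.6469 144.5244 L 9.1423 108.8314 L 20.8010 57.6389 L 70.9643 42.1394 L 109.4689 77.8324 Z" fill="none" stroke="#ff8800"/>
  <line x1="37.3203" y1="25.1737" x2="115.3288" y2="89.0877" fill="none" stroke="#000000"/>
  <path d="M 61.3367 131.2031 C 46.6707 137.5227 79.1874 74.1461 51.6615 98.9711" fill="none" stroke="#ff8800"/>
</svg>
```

1 u = 1 mm; y_m = 160.1547 − y.

[1] `<path>` regular polygon, #000000→score S582 F2334: (87.2763,145.5836) → (108.2260,133.5349) → (87.3167,121.4163) → (87.2763,145.5836) (closed)

[2] `<path>` open polyline, #ff8800→cut S946 F1361: (9.1218,118.3445) → (38.2531,99.0227) → (43.2202,9.2545)

[3] `<path>` quadratic bezier, #ff8800→cut S946 F1361: (46.2570,25.8379) → (69.3767,40.7766) → (93.5021,53.0834) → (118.6332,62.7585) → (144.7700,69.8018)

[4] `<path>` rectangle, #000000→score S582 F2334: (34.1963,155.2017) → (83.0887,155.2017) → (83.0887,96.0244) → (34.1963,96.0244) → (34.1963,155.2017) (closed)

[5] `<path>` regular polygon, #ff8800→cut S946 F1361: (97.8102,31.1298) → (47.6469,15.6303) → (9.1423,51.3233) → (20.8010,102.5158) → (70.9643,118.0153) → (109.4689,82.3223) → (97.8102,31.1298) (closed)

[6] `<line>` line segment, #000000→score S582 F2334: (37.3203,134.9810) → (115.3288,71.0670)

[7] `<path>` cubic bezier, #ff8800→cut S946 F1361: (61.3367,28.9516) → (57.5086,34.8128) → (61.3216,52.0071) → (62.7233,65.7317) → (51.6615,61.1836)

(bCNC post)
(Date: synthetic)
G21
G90
G0 X87.2763 Y145.5836
M3 S582
G1 X108.2260 Y133.5349 F2334
G1 X87.3167 Y121.4163
G1 X87.2763 Y145.5836
M5
G0 X9.1218 Y118.3445
M3 S946
G1 X38.2531 Y99.0227 F1361
G1 X43.2202 Y9.2545
M5
G0 X46.2570 Y25.8379
M3 S946
G1 X69.3767 Y40.7766 F1361
G1 X93.5021 Y53.0834
G1 X118.6332 Y62.7585
G1 X144.7700 Y69.8018
M5
G0 X34.1963 Y155.2017
M3 S582
G1 X83.0887 Y155.2017 F2334
G1 X83.0887 Y96.0244
G1 X34.1963 Y96.0244
G1 X34.1963 Y155.2017
M5
G0 X97.8102 Y31.1298
M3 S946
G1 X47.6469 Y15.6303 F1361
G1 X9.1423 Y51.3233
G1 X20.8010 Y102.5158
G1 X70.9643 Y118.0153
G1 X109.4689 Y82.3223
G1 X97.8102 Y31.1298
M5
G0 X37.3203 Y134.9810
M3 S582
G1 X115.3288 Y71.0670 F2334
M5
G0 X61.3367 Y28.9516
M3 S946
G1 X57.5086 Y34.8128 F1361
G1 X61.3216 Y52.0071
G1 X62.7233 Y65.7317
G1 X51.6615 Y61.1836
M5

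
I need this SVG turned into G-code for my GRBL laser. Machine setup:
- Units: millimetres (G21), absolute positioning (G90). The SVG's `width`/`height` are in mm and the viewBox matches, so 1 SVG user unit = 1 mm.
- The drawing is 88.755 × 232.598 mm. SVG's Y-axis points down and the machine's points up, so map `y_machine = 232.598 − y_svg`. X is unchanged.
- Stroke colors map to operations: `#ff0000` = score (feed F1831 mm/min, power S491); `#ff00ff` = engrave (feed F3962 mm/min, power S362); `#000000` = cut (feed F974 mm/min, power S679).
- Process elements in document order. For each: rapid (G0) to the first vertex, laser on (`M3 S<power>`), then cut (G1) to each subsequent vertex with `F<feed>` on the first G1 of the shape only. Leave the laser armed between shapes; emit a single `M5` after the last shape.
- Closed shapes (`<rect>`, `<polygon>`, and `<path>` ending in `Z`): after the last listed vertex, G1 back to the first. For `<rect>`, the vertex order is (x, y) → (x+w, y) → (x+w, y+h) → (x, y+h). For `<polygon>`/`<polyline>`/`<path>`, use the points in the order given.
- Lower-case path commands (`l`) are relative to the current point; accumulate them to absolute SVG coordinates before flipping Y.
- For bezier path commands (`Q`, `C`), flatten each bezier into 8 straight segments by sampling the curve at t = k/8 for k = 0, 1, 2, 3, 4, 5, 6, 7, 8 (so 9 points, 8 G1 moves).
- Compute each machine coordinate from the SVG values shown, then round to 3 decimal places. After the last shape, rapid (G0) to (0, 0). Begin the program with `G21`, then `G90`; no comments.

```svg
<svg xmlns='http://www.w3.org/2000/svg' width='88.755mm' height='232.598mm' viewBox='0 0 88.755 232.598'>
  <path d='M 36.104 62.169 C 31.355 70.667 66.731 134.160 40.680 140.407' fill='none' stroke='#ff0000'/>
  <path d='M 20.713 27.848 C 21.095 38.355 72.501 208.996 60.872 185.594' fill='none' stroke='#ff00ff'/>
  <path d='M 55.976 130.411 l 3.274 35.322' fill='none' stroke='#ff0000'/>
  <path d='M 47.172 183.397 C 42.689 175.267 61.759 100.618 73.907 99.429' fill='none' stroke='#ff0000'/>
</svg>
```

Since the viewBox matches the mm dimensions, user units are millimetres directly. The only transform is the Y-flip y_m = 232.598 − y_svg.

Shape 1 is a cubic bezier drawn with `<path>`. Its stroke #ff0000 means score at S491, F1831. After flipping Y the toolpath is (36.104,170.429) → (36.006,164.884) → (38.479,155.498) → (42.334,143.587) → (46.380,130.466) → (49.428,117.451) → (50.287,105.856) → (47.768,96.998) → (40.680,92.191).

Shape 2 is a cubic bezier drawn with `<path>`. Its stroke #ff00ff means engrave at S362, F3962. After flipping Y the toolpath is (20.713,204.750) → (23.025,193.995) → (28.784,172.379) → (36.654,144.050) → (45.297,113.161) → (53.377,83.861) → (59.557,60.302) → (62.501,46.632) → (60.872,47.004).

Shape 3 is a line segment drawn with `<path>`. Its stroke #ff0000 means score at S491, F1831. After flipping Y the toolpath is (55.976,102.187) → (59.250,66.865).

Shape 4 is a cubic bezier drawn with `<path>`. Its stroke #ff0000 means score at S491, F1831. After flipping Y the toolpath is (47.172,49.201) → (46.535,55.094) → (47.750,65.584) → (50.458,79.028) → (54.303,93.788) → (58.927,108.222) → (63.974,120.691) → (69.087,129.553) → (73.907,133.169).

G21
G90
G0 X36.104 Y170.429
M3 S491
G1 X36.006 Y164.884 F1831
G1 X38.479 Y155.498
G1 X42.334 Y143.587
G1 X46.380 Y130.466
G1 X49.428 Y117.451
G1 X50.287 Y105.856
G1 X47.768 Y96.998
G1 X40.680 Y92.191
G0 X20.713 Y204.750
M3 S362
G1 X23.025 Y193.995 F3962
G1 X28.784 Y172.379
G1 X36.654 Y144.050
G1 X45.297 Y113.161
G1 X53.377 Y83.861
G1 X59.557 Y60.302
G1 X62.501 Y46.632
G1 X60.872 Y47.004
G0 X55.976 Y102.187
M3 S491
G1 X59.250 Y66.865 F1831
G0 X47.172 Y49.201
M3 S491
G1 X46.535 Y55.094 F1831
G1 X47.750 Y65.584
G1 X50.458 Y79.028
G1 X54.303 Y93.788
G1 X58.927 Y108.222
G1 X63.974 Y120.691
G1 X69.087 Y129.553
G1 X73.907 Y133.169
M5
G0 X0.000 Y0.000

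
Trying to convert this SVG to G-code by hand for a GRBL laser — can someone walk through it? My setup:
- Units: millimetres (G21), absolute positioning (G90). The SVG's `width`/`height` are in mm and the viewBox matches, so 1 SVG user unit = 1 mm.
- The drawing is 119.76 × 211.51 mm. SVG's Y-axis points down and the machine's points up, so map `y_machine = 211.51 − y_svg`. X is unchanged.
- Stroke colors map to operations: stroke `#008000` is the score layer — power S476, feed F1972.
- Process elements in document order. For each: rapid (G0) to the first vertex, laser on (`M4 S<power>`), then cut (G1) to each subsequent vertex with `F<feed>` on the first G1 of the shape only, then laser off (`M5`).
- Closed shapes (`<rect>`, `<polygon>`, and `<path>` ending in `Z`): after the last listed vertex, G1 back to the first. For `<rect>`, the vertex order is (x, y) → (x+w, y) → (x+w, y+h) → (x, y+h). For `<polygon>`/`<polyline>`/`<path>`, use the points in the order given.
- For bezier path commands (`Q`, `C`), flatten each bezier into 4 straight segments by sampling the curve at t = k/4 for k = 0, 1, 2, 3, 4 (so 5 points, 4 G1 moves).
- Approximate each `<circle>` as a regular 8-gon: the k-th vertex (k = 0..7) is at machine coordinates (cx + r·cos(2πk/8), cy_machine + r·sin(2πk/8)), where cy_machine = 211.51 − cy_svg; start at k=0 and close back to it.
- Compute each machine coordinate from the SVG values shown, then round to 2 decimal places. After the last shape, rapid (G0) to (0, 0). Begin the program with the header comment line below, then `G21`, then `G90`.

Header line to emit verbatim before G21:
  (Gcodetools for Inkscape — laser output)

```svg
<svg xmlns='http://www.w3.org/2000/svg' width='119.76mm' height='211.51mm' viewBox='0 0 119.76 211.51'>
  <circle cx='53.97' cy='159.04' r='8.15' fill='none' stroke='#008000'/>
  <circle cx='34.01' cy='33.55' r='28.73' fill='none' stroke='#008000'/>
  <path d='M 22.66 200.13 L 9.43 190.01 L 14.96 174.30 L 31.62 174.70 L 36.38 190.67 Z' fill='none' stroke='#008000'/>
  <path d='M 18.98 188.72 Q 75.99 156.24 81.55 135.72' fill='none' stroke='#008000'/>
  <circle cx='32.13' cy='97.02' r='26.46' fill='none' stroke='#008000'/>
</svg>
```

viewBox `0 0 119.76 211.51` with mm width/height → 1 unit = 1 mm. Flip: y_m = 211.51 − y_svg.

**Shape 1** — `<circle>` circle, stroke `#008000` → score (S476, F1972). Machine vertices: (62.12,52.47) → (59.73,58.23) → (53.97,60.62) → (48.21,58.23) → (45.82,52.47) → (48.21,46.71) → (53.97,44.32) → (59.73,46.71) → (62.12,52.47). Closed: final G1 returns to the first vertex.

**Shape 2** — `<circle>` circle, stroke `#008000` → score (S476, F1972). Machine vertices: (62.74,177.96) → (54.33,198.28) → (34.01,206.69) → (13.69,198.28) → (5.28,177.96) → (13.69,157.64) → (34.01,149.23) → (54.33,157.64) → (62.74,177.96). Closed: final G1 returns to the first vertex.

**Shape 3** — `<path>` regular polygon, stroke `#008000` → score (S476, F1972). Machine vertices: (22.66,11.38) → (9.43,21.50) → (14.96,37.21) → (31.62,36.81) → (36.38,20.84) → (22.66,11.38). Closed: final G1 returns to the first vertex.

**Shape 4** — `<path>` quadratic bezier, stroke `#008000` → score (S476, F1972). Control points (SVG): P0=(18.98,188.72), P1=(75.99,156.24), P2=(81.55,135.72); sampled at t=k/4. Machine vertices: (18.98,22.79) → (44.27,38.28) → (63.13,52.28) → (75.55,64.78) → (81.55,75.79). Open path.

**Shape 5** — `<circle>` circle, stroke `#008000` → score (S476, F1972). Machine vertices: (58.59,114.49) → (50.84,133.20) → (32.13,140.95) → (13.42,133.20) → (5.67,114.49) → (13.42,95.78) → (32.13,88.03) → (50.84,95.78) → (58.59,114.49). Closed: final G1 returns to the first vertex.

(Gcodetools for Inkscape — laser output)
G21
G90
G0 X62.12 Y52.47
M4 S476
G1 X59.73 Y58.23 F1972
G1 X53.97 Y60.62
G1 X48.21 Y58.23
G1 X45.82 Y52.47
G1 X48.21 Y46.71
G1 X53.97 Y44.32
G1 X59.73 Y46.71
G1 X62.12 Y52.47
M5
G0 X62.74 Y177.96
M4 S476
G1 X54.33 Y198.28 F1972
G1 X34.01 Y206.69
G1 X13.69 Y198.28
G1 X5.28 Y177.96
G1 X13.69 Y157.64
G1 X34.01 Y149.23
G1 X54.33 Y157.64
G1 X62.74 Y177.96
M5
G0 X22.66 Y11.38
M4 S476
G1 X9.43 Y21.50 F1972
G1 X14.96 Y37.21
G1 X31.62 Y36.81
G1 X36.38 Y20.84
G1 X22.66 Y11.38
M5
G0 X18.98 Y22.79
M4 S476
G1 X44.27 Y38.28 F1972
G1 X63.13 Y52.28
G1 X75.55 Y64.78
G1 X81.55 Y75.79
M5
G0 X58.59 Y114.49
M4 S476
G1 X50.84 Y133.20 F1972
G1 X32.13 Y140.95
G1 X13.42 Y133.20
G1 X5.67 Y114.49
G1 X13.42 Y95.78
G1 X32.13 Y88.03
G1 X50.84 Y95.78
G1 X58.59 Y114.49
M5
G0 X0.00 Y0.00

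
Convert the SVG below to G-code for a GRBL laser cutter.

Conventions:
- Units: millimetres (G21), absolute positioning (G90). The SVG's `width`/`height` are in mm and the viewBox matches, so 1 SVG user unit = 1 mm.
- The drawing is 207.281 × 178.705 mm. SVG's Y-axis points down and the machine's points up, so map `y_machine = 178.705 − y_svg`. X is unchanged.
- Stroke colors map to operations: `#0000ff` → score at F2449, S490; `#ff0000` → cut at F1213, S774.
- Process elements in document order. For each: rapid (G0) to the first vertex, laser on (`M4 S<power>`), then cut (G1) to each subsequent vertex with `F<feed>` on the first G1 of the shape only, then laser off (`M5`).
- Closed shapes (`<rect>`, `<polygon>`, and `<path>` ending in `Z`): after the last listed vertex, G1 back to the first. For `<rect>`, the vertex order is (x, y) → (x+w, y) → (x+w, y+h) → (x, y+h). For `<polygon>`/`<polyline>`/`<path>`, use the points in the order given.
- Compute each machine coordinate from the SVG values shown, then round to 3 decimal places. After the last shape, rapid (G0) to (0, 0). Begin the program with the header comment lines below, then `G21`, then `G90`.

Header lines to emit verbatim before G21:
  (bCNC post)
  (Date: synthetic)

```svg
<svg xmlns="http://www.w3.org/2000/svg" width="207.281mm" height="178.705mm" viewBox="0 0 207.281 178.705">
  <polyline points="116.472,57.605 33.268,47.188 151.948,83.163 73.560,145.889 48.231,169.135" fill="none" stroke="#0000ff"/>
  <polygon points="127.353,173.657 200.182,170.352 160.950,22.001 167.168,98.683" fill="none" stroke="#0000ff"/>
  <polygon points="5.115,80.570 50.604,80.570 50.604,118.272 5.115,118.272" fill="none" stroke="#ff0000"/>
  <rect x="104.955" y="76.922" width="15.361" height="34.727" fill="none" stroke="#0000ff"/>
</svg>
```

1 u = 1 mm; y_m = 178.705 − y.

[1] `<polyline>` open polyline, #0000ff→score S490 F2449: (116.472,121.100) → (33.268,131.517) → (151.948,95.542) → (73.560,32.816) → (48.231,9.570)

[2] `<polygon>` closed polygon, #0000ff→score S490 F2449: (127.353,5.048) → (200.182,8.353) → (160.950,156.704) → (167.168,80.022) → (127.353,5.048) (closed)

[3] `<polygon>` rectangle, #ff0000→cut S774 F1213: (5.115,98.135) → (50.604,98.135) → (50.604,60.433) → (5.115,60.433) → (5.115,98.135) (closed)

[4] `<rect>` rectangle, #0000ff→score S490 F2449: (104.955,101.783) → (120.316,101.783) → (120.316,67.056) → (104.955,67.056) → (104.955,101.783) (closed)

(bCNC post)
(Date: synthetic)
G21
G90
G0 X116.472 Y121.100
M4 S490
G1 X33.268 Y131.517 F2449
G1 X151.948 Y95.542
G1 X73.560 Y32.816
G1 X48.231 Y9.570
M5
G0 X127.353 Y5.048
M4 S490
G1 X200.182 Y8.353 F2449
G1 X160.950 Y156.704
G1 X167.168 Y80.022
G1 X127.353 Y5.048
M5
G0 X5.115 Y98.135
M4 S774
G1 X50.604 Y98.135 F1213
G1 X50.604 Y60.433
G1 X5.115 Y60.433
G1 X5.115 Y98.135
M5
G0 X104.955 Y101.783
M4 S490
G1 X120.316 Y101.783 F2449
G1 X120.316 Y67.056
G1 X104.955 Y67.056
G1 X104.955 Y101.783
M5
G0 X0.000 Y0.000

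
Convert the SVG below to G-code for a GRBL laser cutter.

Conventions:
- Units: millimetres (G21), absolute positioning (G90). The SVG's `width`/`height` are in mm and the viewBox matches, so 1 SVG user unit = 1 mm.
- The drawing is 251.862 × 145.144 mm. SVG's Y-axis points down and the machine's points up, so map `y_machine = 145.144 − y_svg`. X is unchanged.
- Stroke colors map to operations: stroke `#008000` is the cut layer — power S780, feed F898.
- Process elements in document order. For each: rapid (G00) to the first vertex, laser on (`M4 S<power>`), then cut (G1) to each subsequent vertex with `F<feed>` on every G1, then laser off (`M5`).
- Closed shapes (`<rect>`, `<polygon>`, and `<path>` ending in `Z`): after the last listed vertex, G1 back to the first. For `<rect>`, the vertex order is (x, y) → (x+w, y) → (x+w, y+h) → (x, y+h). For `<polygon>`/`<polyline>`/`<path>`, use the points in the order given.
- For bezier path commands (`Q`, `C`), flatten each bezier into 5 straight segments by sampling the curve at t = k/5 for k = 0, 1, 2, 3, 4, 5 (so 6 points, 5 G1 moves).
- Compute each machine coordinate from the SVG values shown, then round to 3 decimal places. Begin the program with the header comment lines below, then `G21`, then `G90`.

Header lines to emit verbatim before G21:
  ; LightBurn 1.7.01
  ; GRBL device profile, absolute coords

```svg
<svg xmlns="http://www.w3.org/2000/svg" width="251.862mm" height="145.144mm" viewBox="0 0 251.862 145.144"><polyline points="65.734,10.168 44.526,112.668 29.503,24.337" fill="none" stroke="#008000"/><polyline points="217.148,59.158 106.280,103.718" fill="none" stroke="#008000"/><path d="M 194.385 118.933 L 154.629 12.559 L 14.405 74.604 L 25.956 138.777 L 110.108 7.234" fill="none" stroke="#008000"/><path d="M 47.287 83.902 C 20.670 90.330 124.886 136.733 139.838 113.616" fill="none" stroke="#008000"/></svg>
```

; LightBurn 1.7.01
; GRBL device profile, absolute coords
G21
G90
G00 X65.734 Y134.976
M4 S780
G1 X44.526 Y32.476 F898
G1 X29.503 Y120.807 F898
M5
G00 X217.148 Y85.986
M4 S780
G1 X106.280 Y41.426 F898
M5
G00 X194.385 Y26.211
M4 S780
G1 X154.629 Y132.585 F898
G1 X14.405 Y70.540 F898
G1 X25.956 Y6.367 F898
G1 X110.108 Y137.910 F898
M5
G00 X47.287 Y61.242
M4 S780
G1 X45.256 Y53.464 F898
G1 X64.060 Y41.348 F898
G1 X93.135 Y30.150 F898
G1 X121.916 Y25.124 F898
G1 X139.838 Y31.528 F898
M5

viewBox `0 0 251.862 145.144` with mm width/height → 1 unit = 1 mm. Flip: y_m = 145.144 − y_svg.

**Shape 1** — `<polyline>` open polyline, stroke `#008000` → cut (S780, F898). Machine vertices: (65.734,134.976) → (44.526,32.476) → (29.503,120.807). Open path.

**Shape 2** — `<polyline>` line segment, stroke `#008000` → cut (S780, F898). Machine vertices: (217.148,85.986) → (106.280,41.426). Open path.

**Shape 3** — `<path>` open polyline, stroke `#008000` → cut (S780, F898). Machine vertices: (194.385,26.211) → (154.629,132.585) → (14.405,70.540) → (25.956,6.367) → (110.108,137.910). Open path.

**Shape 4** — `<path>` cubic bezier, stroke `#008000` → cut (S780, F898). Control points (SVG): P0=(47.287,83.902), P1=(20.670,90.330), P2=(124.886,136.733), P3=(139.838,113.616); sampled at t=k/5. Machine vertices: (47.287,61.242) → (45.256,53.464) → (64.060,41.348) → (93.135,30.150) → (121.916,25.124) → (139.838,31.528). Open path.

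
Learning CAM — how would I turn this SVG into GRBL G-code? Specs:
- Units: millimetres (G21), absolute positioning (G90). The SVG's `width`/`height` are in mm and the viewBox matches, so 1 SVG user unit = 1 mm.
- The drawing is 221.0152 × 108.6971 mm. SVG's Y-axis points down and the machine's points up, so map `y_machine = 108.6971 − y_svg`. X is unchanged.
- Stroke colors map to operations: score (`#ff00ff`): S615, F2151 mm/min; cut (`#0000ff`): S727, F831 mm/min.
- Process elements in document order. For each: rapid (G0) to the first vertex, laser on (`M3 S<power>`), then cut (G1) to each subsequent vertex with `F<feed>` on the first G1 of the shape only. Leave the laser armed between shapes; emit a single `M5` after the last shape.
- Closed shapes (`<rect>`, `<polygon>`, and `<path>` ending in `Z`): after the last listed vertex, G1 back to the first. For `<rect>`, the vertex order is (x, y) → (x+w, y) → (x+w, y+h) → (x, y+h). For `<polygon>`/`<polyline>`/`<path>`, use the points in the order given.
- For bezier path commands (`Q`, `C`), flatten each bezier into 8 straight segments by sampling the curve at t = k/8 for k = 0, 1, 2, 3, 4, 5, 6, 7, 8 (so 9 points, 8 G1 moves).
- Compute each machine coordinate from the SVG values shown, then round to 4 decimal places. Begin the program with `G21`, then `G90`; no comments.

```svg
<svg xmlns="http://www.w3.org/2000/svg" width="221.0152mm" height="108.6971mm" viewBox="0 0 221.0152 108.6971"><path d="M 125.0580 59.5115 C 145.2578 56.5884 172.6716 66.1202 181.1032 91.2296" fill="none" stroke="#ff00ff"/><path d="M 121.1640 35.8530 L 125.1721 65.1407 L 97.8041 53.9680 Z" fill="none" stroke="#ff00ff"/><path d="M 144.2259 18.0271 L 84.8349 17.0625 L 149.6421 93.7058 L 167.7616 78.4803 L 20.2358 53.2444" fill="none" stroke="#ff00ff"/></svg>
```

G21
G90
G0 X125.0580 Y49.1856
M3 S615
G1 X132.9199 Y49.6918 F2151
G1 X141.1512 Y48.9938
G1 X149.4447 Y47.0550
G1 X157.4937 Y43.8387
G1 X164.9910 Y39.3084
G1 X171.6297 Y33.4275
G1 X177.1027 Y26.1594
G1 X181.1032 Y17.4675
G0 X121.1640 Y72.8441
M3 S615
G1 X125.1721 Y43.5564 F2151
G1 X97.8041 Y54.7291
G1 X121.1640 Y72.8441
G0 X144.2259 Y90.6700
M3 S615
G1 X84.8349 Y91.6346 F2151
G1 X149.6421 Y14.9913
G1 X167.7616 Y30.2168
G1 X20.2358 Y55.4527
M5

viewBox `0 0 221.0152 108.6971` with mm width/height → 1 unit = 1 mm. Flip: y_m = 108.6971 − y_svg.

**Shape 1** — `<path>` cubic bezier, stroke `#ff00ff` → score (S615, F2151). Control points (SVG): P0=(125.0580,59.5115), P1=(145.2578,56.5884), P2=(172.6716,66.1202), P3=(181.1032,91.2296); sampled at t=k/8. Machine vertices: (125.0580,49.1856) → (132.9199,49.6918) → (141.1512,48.9938) → (149.4447,47.0550) → (157.4937,43.8387) → (164.9910,39.3084) → (171.6297,33.4275) → (177.1027,26.1594) → (181.1032,17.4675). Open path.

**Shape 2** — `<path>` regular polygon, stroke `#ff00ff` → score (S615, F2151). Machine vertices: (121.1640,72.8441) → (125.1721,43.5564) → (97.8041,54.7291) → (121.1640,72.8441). Closed: final G1 returns to the first vertex.

**Shape 3** — `<path>` open polyline, stroke `#ff00ff` → score (S615, F2151). Machine vertices: (144.2259,90.6700) → (84.8349,91.6346) → (149.6421,14.9913) → (167.7616,30.2168) → (20.2358,55.4527). Open path.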